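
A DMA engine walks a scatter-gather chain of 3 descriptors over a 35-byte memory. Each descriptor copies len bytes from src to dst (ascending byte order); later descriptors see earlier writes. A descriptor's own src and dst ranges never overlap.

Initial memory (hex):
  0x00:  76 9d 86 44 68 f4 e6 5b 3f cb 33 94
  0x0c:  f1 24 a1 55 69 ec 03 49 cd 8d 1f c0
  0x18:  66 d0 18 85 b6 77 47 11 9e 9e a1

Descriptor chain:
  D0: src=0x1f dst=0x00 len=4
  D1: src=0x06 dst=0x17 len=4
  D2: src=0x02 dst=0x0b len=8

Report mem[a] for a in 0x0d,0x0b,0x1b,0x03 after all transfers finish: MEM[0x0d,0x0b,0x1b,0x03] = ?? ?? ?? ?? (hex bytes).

MEM[0x0d,0x0b,0x1b,0x03] = 68 9e 85 a1

  after D0: wrote 4B at 0x00 = 119e9ea1
  after D1: wrote 4B at 0x17 = e65b3fcb
  after D2: wrote 8B at 0x0b = 9ea168f4e65b3fcb
query mem[0x0d]=0x68, mem[0x0b]=0x9e, mem[0x1b]=0x85, mem[0x03]=0xa1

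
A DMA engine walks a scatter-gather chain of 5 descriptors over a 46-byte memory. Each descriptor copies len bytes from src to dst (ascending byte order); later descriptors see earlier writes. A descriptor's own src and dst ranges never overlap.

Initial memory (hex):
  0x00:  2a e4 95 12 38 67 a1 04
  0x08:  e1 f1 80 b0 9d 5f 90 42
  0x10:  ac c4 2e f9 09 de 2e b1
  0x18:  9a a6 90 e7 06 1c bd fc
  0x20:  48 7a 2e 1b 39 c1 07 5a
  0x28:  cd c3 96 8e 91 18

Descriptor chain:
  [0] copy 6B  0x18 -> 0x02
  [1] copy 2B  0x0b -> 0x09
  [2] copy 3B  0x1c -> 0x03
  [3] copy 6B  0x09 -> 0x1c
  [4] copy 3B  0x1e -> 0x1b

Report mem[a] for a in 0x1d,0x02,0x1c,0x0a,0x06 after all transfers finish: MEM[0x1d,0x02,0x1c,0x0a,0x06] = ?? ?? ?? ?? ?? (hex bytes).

MEM[0x1d,0x02,0x1c,0x0a,0x06] = 5f 9a 9d 9d 06

  after D0: wrote 6B at 0x02 = 9aa690e7061c
  after D1: wrote 2B at 0x09 = b09d
  after D2: wrote 3B at 0x03 = 061cbd
  after D3: wrote 6B at 0x1c = b09db09d5f90
  after D4: wrote 3B at 0x1b = b09d5f
query mem[0x1d]=0x5f, mem[0x02]=0x9a, mem[0x1c]=0x9d, mem[0x0a]=0x9d, mem[0x06]=0x06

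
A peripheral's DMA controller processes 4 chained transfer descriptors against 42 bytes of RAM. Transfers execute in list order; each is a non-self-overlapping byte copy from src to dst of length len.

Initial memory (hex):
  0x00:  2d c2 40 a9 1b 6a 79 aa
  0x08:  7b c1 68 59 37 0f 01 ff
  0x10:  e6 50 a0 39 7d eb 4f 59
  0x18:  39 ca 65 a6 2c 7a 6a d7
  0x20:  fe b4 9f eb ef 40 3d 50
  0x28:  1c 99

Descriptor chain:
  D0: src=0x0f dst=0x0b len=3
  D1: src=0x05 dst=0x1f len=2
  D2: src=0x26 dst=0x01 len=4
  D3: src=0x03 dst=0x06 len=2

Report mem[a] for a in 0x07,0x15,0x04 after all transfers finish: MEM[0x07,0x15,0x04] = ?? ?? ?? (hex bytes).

MEM[0x07,0x15,0x04] = 99 eb 99

D0: mem[0x0b..0x0d] <- [ff e6 50]
D1: mem[0x1f..0x20] <- [6a 79]
D2: mem[0x01..0x04] <- [3d 50 1c 99]
D3: mem[0x06..0x07] <- [1c 99]
query mem[0x07]=0x99, mem[0x15]=0xeb, mem[0x04]=0x99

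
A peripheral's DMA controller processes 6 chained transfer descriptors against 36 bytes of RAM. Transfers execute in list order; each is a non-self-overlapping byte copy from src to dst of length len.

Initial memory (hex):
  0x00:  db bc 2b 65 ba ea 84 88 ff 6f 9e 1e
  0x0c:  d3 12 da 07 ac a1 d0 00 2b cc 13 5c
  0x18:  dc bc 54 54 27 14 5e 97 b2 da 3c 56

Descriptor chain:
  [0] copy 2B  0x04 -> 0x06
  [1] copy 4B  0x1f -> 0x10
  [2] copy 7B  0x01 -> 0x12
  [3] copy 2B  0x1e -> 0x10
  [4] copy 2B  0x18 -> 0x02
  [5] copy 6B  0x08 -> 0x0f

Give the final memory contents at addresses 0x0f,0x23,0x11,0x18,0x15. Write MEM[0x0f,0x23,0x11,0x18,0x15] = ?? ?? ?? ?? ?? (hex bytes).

MEM[0x0f,0x23,0x11,0x18,0x15] = ff 56 9e ea ba

#0 dst[0x06+2] := {0xba,0xea}
#1 dst[0x10+4] := {0x97,0xb2,0xda,0x3c}
#2 dst[0x12+7] := {0xbc,0x2b,0x65,0xba,0xea,0xba,0xea}
#3 dst[0x10+2] := {0x5e,0x97}
#4 dst[0x02+2] := {0xea,0xbc}
#5 dst[0x0f+6] := {0xff,0x6f,0x9e,0x1e,0xd3,0x12}
query mem[0x0f]=0xff, mem[0x23]=0x56, mem[0x11]=0x9e, mem[0x18]=0xea, mem[0x15]=0xba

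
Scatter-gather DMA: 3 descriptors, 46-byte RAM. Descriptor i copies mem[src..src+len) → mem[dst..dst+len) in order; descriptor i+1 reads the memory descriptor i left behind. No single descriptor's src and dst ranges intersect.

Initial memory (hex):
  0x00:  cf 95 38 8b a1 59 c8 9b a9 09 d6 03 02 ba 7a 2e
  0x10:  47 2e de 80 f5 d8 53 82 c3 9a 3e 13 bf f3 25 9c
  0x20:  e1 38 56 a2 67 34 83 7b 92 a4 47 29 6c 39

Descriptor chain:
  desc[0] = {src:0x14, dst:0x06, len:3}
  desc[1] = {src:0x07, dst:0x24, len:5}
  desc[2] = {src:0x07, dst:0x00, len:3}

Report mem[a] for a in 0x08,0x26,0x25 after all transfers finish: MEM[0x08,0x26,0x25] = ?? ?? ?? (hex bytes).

#0 dst[0x06+3] := {0xf5,0xd8,0x53}
#1 dst[0x24+5] := {0xd8,0x53,0x09,0xd6,0x03}
#2 dst[0x00+3] := {0xd8,0x53,0x09}
query mem[0x08]=0x53, mem[0x26]=0x09, mem[0x25]=0x53

MEM[0x08,0x26,0x25] = 53 09 53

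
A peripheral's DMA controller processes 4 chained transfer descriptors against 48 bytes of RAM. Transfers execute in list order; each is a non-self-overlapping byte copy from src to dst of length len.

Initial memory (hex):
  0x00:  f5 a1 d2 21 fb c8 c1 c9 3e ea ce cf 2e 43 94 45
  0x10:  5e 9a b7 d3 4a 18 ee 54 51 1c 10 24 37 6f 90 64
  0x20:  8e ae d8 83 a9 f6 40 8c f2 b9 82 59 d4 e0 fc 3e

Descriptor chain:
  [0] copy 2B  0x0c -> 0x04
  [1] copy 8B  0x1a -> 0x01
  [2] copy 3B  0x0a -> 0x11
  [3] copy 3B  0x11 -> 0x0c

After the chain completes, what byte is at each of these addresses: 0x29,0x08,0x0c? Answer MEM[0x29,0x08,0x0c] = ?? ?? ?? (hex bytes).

D0: mem[0x04..0x05] <- [2e 43]
D1: mem[0x01..0x08] <- [10 24 37 6f 90 64 8e ae]
D2: mem[0x11..0x13] <- [ce cf 2e]
D3: mem[0x0c..0x0e] <- [ce cf 2e]
query mem[0x29]=0xb9, mem[0x08]=0xae, mem[0x0c]=0xce

MEM[0x29,0x08,0x0c] = b9 ae ce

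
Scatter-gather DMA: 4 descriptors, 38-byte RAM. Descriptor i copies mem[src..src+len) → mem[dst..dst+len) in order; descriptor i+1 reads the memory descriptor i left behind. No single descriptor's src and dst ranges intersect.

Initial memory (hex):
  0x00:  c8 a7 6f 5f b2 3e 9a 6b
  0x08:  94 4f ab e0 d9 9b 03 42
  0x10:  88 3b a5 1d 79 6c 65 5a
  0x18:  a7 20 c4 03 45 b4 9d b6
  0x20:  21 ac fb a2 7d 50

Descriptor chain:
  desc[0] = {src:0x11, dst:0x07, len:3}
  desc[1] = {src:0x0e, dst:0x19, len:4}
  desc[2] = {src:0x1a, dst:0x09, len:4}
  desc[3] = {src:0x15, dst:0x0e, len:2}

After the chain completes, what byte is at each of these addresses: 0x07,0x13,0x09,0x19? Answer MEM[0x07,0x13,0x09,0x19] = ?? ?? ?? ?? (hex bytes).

[0] 0x11->0x07 len=3 : 3b a5 1d
[1] 0x0e->0x19 len=4 : 03 42 88 3b
[2] 0x1a->0x09 len=4 : 42 88 3b b4
[3] 0x15->0x0e len=2 : 6c 65
query mem[0x07]=0x3b, mem[0x13]=0x1d, mem[0x09]=0x42, mem[0x19]=0x03

MEM[0x07,0x13,0x09,0x19] = 3b 1d 42 03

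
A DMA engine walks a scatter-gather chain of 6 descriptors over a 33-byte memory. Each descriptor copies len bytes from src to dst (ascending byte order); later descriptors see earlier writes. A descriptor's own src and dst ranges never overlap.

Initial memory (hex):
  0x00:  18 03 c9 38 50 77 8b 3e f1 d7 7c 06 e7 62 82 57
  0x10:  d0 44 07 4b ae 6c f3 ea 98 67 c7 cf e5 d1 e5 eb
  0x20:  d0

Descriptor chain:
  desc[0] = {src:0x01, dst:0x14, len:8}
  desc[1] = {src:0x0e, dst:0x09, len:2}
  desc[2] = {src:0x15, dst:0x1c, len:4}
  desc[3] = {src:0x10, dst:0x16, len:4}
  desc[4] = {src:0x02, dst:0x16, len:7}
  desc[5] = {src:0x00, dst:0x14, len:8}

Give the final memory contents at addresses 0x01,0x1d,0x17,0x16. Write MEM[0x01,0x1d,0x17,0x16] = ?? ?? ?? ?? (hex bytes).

#0 dst[0x14+8] := {0x03,0xc9,0x38,0x50,0x77,0x8b,0x3e,0xf1}
#1 dst[0x09+2] := {0x82,0x57}
#2 dst[0x1c+4] := {0xc9,0x38,0x50,0x77}
#3 dst[0x16+4] := {0xd0,0x44,0x07,0x4b}
#4 dst[0x16+7] := {0xc9,0x38,0x50,0x77,0x8b,0x3e,0xf1}
#5 dst[0x14+8] := {0x18,0x03,0xc9,0x38,0x50,0x77,0x8b,0x3e}
query mem[0x01]=0x03, mem[0x1d]=0x38, mem[0x17]=0x38, mem[0x16]=0xc9

MEM[0x01,0x1d,0x17,0x16] = 03 38 38 c9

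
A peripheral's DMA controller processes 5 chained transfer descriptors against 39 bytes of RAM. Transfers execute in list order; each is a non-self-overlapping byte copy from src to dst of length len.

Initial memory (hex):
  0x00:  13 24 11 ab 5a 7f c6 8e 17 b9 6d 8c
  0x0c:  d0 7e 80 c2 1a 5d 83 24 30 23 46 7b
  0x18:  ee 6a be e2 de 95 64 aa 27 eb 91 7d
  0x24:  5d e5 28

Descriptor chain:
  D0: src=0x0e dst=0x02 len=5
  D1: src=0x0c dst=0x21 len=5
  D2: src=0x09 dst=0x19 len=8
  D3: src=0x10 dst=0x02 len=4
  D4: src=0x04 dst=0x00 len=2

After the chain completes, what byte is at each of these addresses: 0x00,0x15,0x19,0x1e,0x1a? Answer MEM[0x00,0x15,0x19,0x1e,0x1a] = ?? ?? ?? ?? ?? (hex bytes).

MEM[0x00,0x15,0x19,0x1e,0x1a] = 83 23 b9 80 6d

  after D0: wrote 5B at 0x02 = 80c21a5d83
  after D1: wrote 5B at 0x21 = d07e80c21a
  after D2: wrote 8B at 0x19 = b96d8cd07e80c21a
  after D3: wrote 4B at 0x02 = 1a5d8324
  after D4: wrote 2B at 0x00 = 8324
query mem[0x00]=0x83, mem[0x15]=0x23, mem[0x19]=0xb9, mem[0x1e]=0x80, mem[0x1a]=0x6d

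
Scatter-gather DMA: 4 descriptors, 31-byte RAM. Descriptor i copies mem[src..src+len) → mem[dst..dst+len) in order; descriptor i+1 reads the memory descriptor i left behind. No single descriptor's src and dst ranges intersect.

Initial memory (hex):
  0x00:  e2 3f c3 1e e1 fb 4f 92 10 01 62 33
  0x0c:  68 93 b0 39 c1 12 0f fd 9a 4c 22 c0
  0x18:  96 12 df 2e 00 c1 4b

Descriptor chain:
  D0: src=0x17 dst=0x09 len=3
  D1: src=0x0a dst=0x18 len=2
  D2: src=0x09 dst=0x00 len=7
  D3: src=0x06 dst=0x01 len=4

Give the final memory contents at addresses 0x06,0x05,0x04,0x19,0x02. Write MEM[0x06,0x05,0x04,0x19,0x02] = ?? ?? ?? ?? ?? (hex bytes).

#0 dst[0x09+3] := {0xc0,0x96,0x12}
#1 dst[0x18+2] := {0x96,0x12}
#2 dst[0x00+7] := {0xc0,0x96,0x12,0x68,0x93,0xb0,0x39}
#3 dst[0x01+4] := {0x39,0x92,0x10,0xc0}
query mem[0x06]=0x39, mem[0x05]=0xb0, mem[0x04]=0xc0, mem[0x19]=0x12, mem[0x02]=0x92

MEM[0x06,0x05,0x04,0x19,0x02] = 39 b0 c0 12 92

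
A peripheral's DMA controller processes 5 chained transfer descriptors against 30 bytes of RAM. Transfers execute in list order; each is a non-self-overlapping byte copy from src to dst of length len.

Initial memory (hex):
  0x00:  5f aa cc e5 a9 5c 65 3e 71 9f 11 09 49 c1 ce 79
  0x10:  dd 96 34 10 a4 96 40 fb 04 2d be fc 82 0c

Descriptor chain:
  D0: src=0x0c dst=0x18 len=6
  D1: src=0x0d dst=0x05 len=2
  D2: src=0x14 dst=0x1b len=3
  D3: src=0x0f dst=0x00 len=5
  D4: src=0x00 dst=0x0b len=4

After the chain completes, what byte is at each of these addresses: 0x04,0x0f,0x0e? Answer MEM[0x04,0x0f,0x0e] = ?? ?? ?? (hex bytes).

MEM[0x04,0x0f,0x0e] = 10 79 34

D0: mem[0x18..0x1d] <- [49 c1 ce 79 dd 96]
D1: mem[0x05..0x06] <- [c1 ce]
D2: mem[0x1b..0x1d] <- [a4 96 40]
D3: mem[0x00..0x04] <- [79 dd 96 34 10]
D4: mem[0x0b..0x0e] <- [79 dd 96 34]
query mem[0x04]=0x10, mem[0x0f]=0x79, mem[0x0e]=0x34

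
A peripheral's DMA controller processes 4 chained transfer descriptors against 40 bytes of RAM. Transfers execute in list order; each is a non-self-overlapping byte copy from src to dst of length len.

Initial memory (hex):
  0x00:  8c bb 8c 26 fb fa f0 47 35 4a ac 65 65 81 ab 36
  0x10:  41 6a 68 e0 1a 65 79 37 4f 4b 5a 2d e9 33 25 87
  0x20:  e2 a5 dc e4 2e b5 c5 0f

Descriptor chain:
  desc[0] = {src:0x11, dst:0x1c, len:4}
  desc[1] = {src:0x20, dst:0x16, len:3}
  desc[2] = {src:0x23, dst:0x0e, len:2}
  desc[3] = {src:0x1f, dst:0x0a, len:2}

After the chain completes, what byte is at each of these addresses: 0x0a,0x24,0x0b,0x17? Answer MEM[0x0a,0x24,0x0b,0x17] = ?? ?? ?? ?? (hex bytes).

MEM[0x0a,0x24,0x0b,0x17] = 1a 2e e2 a5

[0] 0x11->0x1c len=4 : 6a 68 e0 1a
[1] 0x20->0x16 len=3 : e2 a5 dc
[2] 0x23->0x0e len=2 : e4 2e
[3] 0x1f->0x0a len=2 : 1a e2
query mem[0x0a]=0x1a, mem[0x24]=0x2e, mem[0x0b]=0xe2, mem[0x17]=0xa5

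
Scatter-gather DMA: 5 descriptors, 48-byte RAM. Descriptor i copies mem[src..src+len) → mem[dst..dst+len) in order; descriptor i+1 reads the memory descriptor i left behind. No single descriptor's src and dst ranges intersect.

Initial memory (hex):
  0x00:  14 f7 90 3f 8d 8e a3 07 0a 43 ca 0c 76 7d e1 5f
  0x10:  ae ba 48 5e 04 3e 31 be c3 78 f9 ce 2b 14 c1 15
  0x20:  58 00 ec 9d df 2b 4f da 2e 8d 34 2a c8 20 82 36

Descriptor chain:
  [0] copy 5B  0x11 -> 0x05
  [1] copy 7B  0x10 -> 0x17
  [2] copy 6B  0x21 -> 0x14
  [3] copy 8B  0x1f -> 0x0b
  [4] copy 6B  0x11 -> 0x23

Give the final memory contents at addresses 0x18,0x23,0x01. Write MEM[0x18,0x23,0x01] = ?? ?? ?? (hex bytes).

MEM[0x18,0x23,0x01] = 2b 2b f7

  after D0: wrote 5B at 0x05 = ba485e043e
  after D1: wrote 7B at 0x17 = aeba485e043e31
  after D2: wrote 6B at 0x14 = 00ec9ddf2b4f
  after D3: wrote 8B at 0x0b = 155800ec9ddf2b4f
  after D4: wrote 6B at 0x23 = 2b4f5e00ec9d
query mem[0x18]=0x2b, mem[0x23]=0x2b, mem[0x01]=0xf7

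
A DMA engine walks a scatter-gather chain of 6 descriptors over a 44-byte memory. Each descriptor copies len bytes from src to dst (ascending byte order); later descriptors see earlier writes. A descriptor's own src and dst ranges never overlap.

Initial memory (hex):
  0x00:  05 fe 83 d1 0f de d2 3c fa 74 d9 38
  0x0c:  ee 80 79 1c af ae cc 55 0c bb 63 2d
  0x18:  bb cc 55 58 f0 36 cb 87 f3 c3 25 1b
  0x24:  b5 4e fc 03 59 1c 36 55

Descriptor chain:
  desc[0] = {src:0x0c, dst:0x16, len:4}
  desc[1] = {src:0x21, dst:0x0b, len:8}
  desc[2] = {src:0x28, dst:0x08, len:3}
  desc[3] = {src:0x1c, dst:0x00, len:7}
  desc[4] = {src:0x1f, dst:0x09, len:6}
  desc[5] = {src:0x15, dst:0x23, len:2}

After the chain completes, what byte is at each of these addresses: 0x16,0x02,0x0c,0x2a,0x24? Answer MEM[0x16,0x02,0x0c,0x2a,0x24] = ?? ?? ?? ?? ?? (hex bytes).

MEM[0x16,0x02,0x0c,0x2a,0x24] = ee cb 25 36 ee

  after D0: wrote 4B at 0x16 = ee80791c
  after D1: wrote 8B at 0x0b = c3251bb54efc0359
  after D2: wrote 3B at 0x08 = 591c36
  after D3: wrote 7B at 0x00 = f036cb87f3c325
  after D4: wrote 6B at 0x09 = 87f3c3251bb5
  after D5: wrote 2B at 0x23 = bbee
query mem[0x16]=0xee, mem[0x02]=0xcb, mem[0x0c]=0x25, mem[0x2a]=0x36, mem[0x24]=0xee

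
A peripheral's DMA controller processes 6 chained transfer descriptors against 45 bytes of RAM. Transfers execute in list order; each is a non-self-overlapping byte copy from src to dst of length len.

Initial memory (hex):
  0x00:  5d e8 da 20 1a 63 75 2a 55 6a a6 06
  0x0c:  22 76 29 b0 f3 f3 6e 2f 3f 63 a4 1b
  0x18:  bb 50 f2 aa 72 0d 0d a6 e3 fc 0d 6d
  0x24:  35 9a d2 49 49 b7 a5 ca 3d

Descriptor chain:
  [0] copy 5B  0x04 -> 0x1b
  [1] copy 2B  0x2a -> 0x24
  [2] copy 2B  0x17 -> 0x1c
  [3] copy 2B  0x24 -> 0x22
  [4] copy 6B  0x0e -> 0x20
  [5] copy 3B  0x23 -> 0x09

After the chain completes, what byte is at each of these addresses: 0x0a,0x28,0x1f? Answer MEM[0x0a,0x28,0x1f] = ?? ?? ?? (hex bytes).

#0 dst[0x1b+5] := {0x1a,0x63,0x75,0x2a,0x55}
#1 dst[0x24+2] := {0xa5,0xca}
#2 dst[0x1c+2] := {0x1b,0xbb}
#3 dst[0x22+2] := {0xa5,0xca}
#4 dst[0x20+6] := {0x29,0xb0,0xf3,0xf3,0x6e,0x2f}
#5 dst[0x09+3] := {0xf3,0x6e,0x2f}
query mem[0x0a]=0x6e, mem[0x28]=0x49, mem[0x1f]=0x55

MEM[0x0a,0x28,0x1f] = 6e 49 55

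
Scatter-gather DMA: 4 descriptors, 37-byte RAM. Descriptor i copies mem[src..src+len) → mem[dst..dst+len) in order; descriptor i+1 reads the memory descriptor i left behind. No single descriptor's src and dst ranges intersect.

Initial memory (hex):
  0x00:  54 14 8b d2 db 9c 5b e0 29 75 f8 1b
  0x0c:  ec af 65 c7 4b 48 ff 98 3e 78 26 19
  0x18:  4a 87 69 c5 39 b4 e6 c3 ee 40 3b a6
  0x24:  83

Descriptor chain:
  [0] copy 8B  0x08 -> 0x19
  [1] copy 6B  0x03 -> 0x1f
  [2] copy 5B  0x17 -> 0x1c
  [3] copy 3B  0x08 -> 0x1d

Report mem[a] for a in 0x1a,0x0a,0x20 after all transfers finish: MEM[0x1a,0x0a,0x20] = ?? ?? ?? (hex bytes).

#0 dst[0x19+8] := {0x29,0x75,0xf8,0x1b,0xec,0xaf,0x65,0xc7}
#1 dst[0x1f+6] := {0xd2,0xdb,0x9c,0x5b,0xe0,0x29}
#2 dst[0x1c+5] := {0x19,0x4a,0x29,0x75,0xf8}
#3 dst[0x1d+3] := {0x29,0x75,0xf8}
query mem[0x1a]=0x75, mem[0x0a]=0xf8, mem[0x20]=0xf8

MEM[0x1a,0x0a,0x20] = 75 f8 f8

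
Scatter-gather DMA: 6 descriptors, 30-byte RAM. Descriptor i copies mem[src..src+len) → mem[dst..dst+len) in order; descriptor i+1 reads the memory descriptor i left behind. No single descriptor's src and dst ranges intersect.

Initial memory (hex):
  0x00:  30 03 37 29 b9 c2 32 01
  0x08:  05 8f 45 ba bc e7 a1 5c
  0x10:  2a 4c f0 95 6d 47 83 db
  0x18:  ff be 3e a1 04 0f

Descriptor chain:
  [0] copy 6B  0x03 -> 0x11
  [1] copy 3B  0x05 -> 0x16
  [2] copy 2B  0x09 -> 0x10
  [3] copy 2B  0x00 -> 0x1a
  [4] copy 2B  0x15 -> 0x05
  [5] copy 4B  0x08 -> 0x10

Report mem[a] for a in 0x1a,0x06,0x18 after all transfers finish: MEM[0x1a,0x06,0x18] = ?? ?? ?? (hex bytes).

[0] 0x03->0x11 len=6 : 29 b9 c2 32 01 05
[1] 0x05->0x16 len=3 : c2 32 01
[2] 0x09->0x10 len=2 : 8f 45
[3] 0x00->0x1a len=2 : 30 03
[4] 0x15->0x05 len=2 : 01 c2
[5] 0x08->0x10 len=4 : 05 8f 45 ba
query mem[0x1a]=0x30, mem[0x06]=0xc2, mem[0x18]=0x01

MEM[0x1a,0x06,0x18] = 30 c2 01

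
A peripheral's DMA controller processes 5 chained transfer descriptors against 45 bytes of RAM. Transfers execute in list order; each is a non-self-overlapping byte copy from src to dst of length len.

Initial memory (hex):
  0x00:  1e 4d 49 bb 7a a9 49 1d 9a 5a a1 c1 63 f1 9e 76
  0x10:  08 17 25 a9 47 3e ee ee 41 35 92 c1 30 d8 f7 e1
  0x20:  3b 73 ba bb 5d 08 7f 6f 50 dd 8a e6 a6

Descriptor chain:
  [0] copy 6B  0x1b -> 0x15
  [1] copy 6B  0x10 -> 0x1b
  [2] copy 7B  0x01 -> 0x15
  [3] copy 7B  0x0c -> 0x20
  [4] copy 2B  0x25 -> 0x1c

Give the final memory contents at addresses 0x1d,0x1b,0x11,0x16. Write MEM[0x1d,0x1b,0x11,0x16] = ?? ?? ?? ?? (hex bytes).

MEM[0x1d,0x1b,0x11,0x16] = 25 1d 17 49

  after D0: wrote 6B at 0x15 = c130d8f7e13b
  after D1: wrote 6B at 0x1b = 081725a947c1
  after D2: wrote 7B at 0x15 = 4d49bb7aa9491d
  after D3: wrote 7B at 0x20 = 63f19e76081725
  after D4: wrote 2B at 0x1c = 1725
query mem[0x1d]=0x25, mem[0x1b]=0x1d, mem[0x11]=0x17, mem[0x16]=0x49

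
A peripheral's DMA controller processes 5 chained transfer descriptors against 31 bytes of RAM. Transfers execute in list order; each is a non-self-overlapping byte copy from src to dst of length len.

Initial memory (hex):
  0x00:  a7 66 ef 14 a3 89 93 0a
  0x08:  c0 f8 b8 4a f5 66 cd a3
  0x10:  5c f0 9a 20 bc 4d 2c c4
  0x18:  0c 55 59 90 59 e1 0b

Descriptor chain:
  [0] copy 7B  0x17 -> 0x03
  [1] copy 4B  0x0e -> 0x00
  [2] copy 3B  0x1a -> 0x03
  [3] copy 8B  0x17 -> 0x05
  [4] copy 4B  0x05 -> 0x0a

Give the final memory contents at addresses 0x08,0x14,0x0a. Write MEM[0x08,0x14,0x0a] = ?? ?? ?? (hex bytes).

[0] 0x17->0x03 len=7 : c4 0c 55 59 90 59 e1
[1] 0x0e->0x00 len=4 : cd a3 5c f0
[2] 0x1a->0x03 len=3 : 59 90 59
[3] 0x17->0x05 len=8 : c4 0c 55 59 90 59 e1 0b
[4] 0x05->0x0a len=4 : c4 0c 55 59
query mem[0x08]=0x59, mem[0x14]=0xbc, mem[0x0a]=0xc4

MEM[0x08,0x14,0x0a] = 59 bc c4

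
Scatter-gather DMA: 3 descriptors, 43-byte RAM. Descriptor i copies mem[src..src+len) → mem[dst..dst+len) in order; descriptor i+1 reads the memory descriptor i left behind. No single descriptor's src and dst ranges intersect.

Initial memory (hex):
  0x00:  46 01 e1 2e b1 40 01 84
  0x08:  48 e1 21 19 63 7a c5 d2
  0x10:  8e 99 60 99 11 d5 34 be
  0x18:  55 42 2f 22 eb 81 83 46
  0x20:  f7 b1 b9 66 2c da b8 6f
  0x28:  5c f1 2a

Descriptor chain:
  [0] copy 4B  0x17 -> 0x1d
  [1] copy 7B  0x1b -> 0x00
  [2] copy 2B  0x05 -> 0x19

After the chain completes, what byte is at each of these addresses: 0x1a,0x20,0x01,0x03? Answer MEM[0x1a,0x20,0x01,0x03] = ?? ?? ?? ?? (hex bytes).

D0: mem[0x1d..0x20] <- [be 55 42 2f]
D1: mem[0x00..0x06] <- [22 eb be 55 42 2f b1]
D2: mem[0x19..0x1a] <- [2f b1]
query mem[0x1a]=0xb1, mem[0x20]=0x2f, mem[0x01]=0xeb, mem[0x03]=0x55

MEM[0x1a,0x20,0x01,0x03] = b1 2f eb 55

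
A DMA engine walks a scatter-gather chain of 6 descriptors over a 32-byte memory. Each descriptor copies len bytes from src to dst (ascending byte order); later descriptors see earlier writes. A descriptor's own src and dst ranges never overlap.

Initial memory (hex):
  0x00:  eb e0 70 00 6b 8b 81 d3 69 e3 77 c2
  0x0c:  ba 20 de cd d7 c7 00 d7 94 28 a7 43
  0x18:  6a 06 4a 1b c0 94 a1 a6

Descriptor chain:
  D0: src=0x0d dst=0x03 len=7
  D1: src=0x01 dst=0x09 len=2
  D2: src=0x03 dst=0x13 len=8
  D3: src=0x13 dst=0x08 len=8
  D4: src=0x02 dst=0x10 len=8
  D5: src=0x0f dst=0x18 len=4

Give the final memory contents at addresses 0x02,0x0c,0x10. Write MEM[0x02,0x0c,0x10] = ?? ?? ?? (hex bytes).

  after D0: wrote 7B at 0x03 = 20decdd7c700d7
  after D1: wrote 2B at 0x09 = e070
  after D2: wrote 8B at 0x13 = 20decdd7c700e070
  after D3: wrote 8B at 0x08 = 20decdd7c700e070
  after D4: wrote 8B at 0x10 = 7020decdd7c720de
  after D5: wrote 4B at 0x18 = 707020de
query mem[0x02]=0x70, mem[0x0c]=0xc7, mem[0x10]=0x70

MEM[0x02,0x0c,0x10] = 70 c7 70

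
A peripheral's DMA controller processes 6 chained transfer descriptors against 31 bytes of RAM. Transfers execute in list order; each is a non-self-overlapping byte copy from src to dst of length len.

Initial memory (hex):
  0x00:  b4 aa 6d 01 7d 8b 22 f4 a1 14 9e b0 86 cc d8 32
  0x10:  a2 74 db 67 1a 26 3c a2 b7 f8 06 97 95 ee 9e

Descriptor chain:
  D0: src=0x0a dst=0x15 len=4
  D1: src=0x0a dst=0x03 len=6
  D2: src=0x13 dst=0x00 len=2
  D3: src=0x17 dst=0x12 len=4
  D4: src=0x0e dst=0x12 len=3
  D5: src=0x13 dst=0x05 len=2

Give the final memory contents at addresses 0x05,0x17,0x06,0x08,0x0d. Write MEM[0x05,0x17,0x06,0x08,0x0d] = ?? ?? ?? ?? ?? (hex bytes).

MEM[0x05,0x17,0x06,0x08,0x0d] = 32 86 a2 32 cc

  after D0: wrote 4B at 0x15 = 9eb086cc
  after D1: wrote 6B at 0x03 = 9eb086ccd832
  after D2: wrote 2B at 0x00 = 671a
  after D3: wrote 4B at 0x12 = 86ccf806
  after D4: wrote 3B at 0x12 = d832a2
  after D5: wrote 2B at 0x05 = 32a2
query mem[0x05]=0x32, mem[0x17]=0x86, mem[0x06]=0xa2, mem[0x08]=0x32, mem[0x0d]=0xcc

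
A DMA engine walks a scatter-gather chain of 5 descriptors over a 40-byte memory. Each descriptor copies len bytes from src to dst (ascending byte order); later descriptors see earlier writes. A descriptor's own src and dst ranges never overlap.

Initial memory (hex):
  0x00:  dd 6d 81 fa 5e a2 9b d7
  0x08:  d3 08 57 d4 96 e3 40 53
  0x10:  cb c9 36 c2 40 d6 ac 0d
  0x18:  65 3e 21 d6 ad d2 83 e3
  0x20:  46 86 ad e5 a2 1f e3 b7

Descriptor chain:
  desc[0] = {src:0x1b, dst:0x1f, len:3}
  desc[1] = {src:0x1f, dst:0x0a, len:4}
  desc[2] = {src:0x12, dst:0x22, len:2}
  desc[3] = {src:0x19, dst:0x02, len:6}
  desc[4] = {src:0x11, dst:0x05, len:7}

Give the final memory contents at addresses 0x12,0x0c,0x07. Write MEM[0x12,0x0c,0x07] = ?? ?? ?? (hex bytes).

#0 dst[0x1f+3] := {0xd6,0xad,0xd2}
#1 dst[0x0a+4] := {0xd6,0xad,0xd2,0xad}
#2 dst[0x22+2] := {0x36,0xc2}
#3 dst[0x02+6] := {0x3e,0x21,0xd6,0xad,0xd2,0x83}
#4 dst[0x05+7] := {0xc9,0x36,0xc2,0x40,0xd6,0xac,0x0d}
query mem[0x12]=0x36, mem[0x0c]=0xd2, mem[0x07]=0xc2

MEM[0x12,0x0c,0x07] = 36 d2 c2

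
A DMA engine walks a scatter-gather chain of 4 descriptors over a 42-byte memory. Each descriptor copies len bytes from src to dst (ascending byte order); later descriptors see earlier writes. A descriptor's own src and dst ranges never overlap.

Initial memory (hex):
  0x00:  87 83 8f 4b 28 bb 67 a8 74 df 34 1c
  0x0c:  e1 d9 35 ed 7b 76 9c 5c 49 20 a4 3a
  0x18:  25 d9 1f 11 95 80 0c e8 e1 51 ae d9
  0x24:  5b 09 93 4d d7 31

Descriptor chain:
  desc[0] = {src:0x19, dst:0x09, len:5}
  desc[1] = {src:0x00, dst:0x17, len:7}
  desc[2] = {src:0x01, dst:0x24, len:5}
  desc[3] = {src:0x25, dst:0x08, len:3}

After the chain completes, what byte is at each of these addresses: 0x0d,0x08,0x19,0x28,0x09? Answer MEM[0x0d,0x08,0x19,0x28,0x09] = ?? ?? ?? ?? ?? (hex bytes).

D0: mem[0x09..0x0d] <- [d9 1f 11 95 80]
D1: mem[0x17..0x1d] <- [87 83 8f 4b 28 bb 67]
D2: mem[0x24..0x28] <- [83 8f 4b 28 bb]
D3: mem[0x08..0x0a] <- [8f 4b 28]
query mem[0x0d]=0x80, mem[0x08]=0x8f, mem[0x19]=0x8f, mem[0x28]=0xbb, mem[0x09]=0x4b

MEM[0x0d,0x08,0x19,0x28,0x09] = 80 8f 8f bb 4b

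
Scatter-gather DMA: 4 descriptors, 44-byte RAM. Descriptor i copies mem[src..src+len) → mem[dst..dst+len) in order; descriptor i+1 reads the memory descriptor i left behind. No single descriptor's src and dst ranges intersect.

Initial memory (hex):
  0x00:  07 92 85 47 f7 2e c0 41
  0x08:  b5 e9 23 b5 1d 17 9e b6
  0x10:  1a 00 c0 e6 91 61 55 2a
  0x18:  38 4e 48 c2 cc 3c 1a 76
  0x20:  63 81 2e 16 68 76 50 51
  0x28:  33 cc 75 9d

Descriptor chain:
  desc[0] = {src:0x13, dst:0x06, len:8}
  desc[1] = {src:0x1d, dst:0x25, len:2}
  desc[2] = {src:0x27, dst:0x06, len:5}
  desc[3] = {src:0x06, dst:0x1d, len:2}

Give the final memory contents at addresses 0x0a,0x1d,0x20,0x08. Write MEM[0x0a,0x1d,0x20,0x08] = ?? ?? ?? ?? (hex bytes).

MEM[0x0a,0x1d,0x20,0x08] = 9d 51 63 cc

  after D0: wrote 8B at 0x06 = e69161552a384e48
  after D1: wrote 2B at 0x25 = 3c1a
  after D2: wrote 5B at 0x06 = 5133cc759d
  after D3: wrote 2B at 0x1d = 5133
query mem[0x0a]=0x9d, mem[0x1d]=0x51, mem[0x20]=0x63, mem[0x08]=0xcc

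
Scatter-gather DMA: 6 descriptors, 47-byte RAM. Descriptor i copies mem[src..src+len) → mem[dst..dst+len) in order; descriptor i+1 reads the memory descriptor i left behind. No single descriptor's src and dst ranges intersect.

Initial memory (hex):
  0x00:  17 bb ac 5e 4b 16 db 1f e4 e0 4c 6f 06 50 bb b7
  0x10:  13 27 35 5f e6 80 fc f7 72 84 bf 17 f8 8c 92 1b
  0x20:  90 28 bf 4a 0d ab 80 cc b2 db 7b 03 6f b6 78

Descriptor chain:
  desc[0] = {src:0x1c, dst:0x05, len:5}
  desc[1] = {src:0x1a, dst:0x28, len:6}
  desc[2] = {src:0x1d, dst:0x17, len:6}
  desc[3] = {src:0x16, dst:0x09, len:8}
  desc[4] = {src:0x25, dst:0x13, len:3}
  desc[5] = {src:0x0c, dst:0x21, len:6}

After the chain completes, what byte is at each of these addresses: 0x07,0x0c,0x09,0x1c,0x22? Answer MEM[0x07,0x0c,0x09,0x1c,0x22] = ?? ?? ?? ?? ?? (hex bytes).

MEM[0x07,0x0c,0x09,0x1c,0x22] = 92 1b fc bf 90

[0] 0x1c->0x05 len=5 : f8 8c 92 1b 90
[1] 0x1a->0x28 len=6 : bf 17 f8 8c 92 1b
[2] 0x1d->0x17 len=6 : 8c 92 1b 90 28 bf
[3] 0x16->0x09 len=8 : fc 8c 92 1b 90 28 bf 8c
[4] 0x25->0x13 len=3 : ab 80 cc
[5] 0x0c->0x21 len=6 : 1b 90 28 bf 8c 27
query mem[0x07]=0x92, mem[0x0c]=0x1b, mem[0x09]=0xfc, mem[0x1c]=0xbf, mem[0x22]=0x90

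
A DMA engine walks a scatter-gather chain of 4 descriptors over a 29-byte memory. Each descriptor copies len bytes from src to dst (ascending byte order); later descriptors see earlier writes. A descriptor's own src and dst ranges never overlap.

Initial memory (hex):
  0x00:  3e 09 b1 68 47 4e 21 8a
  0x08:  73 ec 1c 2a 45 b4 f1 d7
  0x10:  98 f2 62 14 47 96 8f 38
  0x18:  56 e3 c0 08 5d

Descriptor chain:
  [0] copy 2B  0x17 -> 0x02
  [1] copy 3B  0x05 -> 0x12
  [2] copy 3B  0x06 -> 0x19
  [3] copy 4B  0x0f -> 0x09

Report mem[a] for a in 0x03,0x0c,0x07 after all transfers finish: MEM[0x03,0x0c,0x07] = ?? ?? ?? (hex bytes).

MEM[0x03,0x0c,0x07] = 56 4e 8a

[0] 0x17->0x02 len=2 : 38 56
[1] 0x05->0x12 len=3 : 4e 21 8a
[2] 0x06->0x19 len=3 : 21 8a 73
[3] 0x0f->0x09 len=4 : d7 98 f2 4e
query mem[0x03]=0x56, mem[0x0c]=0x4e, mem[0x07]=0x8a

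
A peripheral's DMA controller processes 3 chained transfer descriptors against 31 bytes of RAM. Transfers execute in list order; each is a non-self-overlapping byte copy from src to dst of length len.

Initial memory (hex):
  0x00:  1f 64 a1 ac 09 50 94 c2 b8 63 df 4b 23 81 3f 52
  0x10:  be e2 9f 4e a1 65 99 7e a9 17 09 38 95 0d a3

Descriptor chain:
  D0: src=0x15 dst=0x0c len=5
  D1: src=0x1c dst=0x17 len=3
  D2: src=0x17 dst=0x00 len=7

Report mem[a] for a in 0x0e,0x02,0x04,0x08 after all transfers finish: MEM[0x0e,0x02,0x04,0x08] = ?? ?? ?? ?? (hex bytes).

MEM[0x0e,0x02,0x04,0x08] = 7e a3 38 b8

[0] 0x15->0x0c len=5 : 65 99 7e a9 17
[1] 0x1c->0x17 len=3 : 95 0d a3
[2] 0x17->0x00 len=7 : 95 0d a3 09 38 95 0d
query mem[0x0e]=0x7e, mem[0x02]=0xa3, mem[0x04]=0x38, mem[0x08]=0xb8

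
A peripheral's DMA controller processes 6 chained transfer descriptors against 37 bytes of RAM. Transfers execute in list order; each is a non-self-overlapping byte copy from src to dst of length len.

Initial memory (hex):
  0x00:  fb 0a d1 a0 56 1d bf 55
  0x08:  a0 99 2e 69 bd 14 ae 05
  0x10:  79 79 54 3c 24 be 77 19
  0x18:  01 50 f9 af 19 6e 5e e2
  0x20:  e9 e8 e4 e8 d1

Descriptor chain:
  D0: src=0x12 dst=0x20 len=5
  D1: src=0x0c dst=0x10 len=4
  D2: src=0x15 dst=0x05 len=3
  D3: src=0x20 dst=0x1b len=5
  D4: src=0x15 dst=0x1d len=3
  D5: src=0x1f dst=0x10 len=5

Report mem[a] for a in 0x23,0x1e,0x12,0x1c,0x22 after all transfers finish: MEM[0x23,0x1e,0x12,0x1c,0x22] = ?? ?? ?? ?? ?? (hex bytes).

#0 dst[0x20+5] := {0x54,0x3c,0x24,0xbe,0x77}
#1 dst[0x10+4] := {0xbd,0x14,0xae,0x05}
#2 dst[0x05+3] := {0xbe,0x77,0x19}
#3 dst[0x1b+5] := {0x54,0x3c,0x24,0xbe,0x77}
#4 dst[0x1d+3] := {0xbe,0x77,0x19}
#5 dst[0x10+5] := {0x19,0x54,0x3c,0x24,0xbe}
query mem[0x23]=0xbe, mem[0x1e]=0x77, mem[0x12]=0x3c, mem[0x1c]=0x3c, mem[0x22]=0x24

MEM[0x23,0x1e,0x12,0x1c,0x22] = be 77 3c 3c 24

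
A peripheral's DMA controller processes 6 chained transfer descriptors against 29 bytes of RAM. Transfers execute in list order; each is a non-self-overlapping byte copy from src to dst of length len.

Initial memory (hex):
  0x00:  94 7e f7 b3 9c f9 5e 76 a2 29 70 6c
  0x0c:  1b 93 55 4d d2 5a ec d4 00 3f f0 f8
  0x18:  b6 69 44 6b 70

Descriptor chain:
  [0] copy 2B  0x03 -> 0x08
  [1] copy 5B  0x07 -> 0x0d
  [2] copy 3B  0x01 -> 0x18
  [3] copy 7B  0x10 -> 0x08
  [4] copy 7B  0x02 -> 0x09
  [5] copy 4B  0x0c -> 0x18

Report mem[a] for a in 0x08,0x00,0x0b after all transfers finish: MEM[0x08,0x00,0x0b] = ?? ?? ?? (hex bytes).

#0 dst[0x08+2] := {0xb3,0x9c}
#1 dst[0x0d+5] := {0x76,0xb3,0x9c,0x70,0x6c}
#2 dst[0x18+3] := {0x7e,0xf7,0xb3}
#3 dst[0x08+7] := {0x70,0x6c,0xec,0xd4,0x00,0x3f,0xf0}
#4 dst[0x09+7] := {0xf7,0xb3,0x9c,0xf9,0x5e,0x76,0x70}
#5 dst[0x18+4] := {0xf9,0x5e,0x76,0x70}
query mem[0x08]=0x70, mem[0x00]=0x94, mem[0x0b]=0x9c

MEM[0x08,0x00,0x0b] = 70 94 9c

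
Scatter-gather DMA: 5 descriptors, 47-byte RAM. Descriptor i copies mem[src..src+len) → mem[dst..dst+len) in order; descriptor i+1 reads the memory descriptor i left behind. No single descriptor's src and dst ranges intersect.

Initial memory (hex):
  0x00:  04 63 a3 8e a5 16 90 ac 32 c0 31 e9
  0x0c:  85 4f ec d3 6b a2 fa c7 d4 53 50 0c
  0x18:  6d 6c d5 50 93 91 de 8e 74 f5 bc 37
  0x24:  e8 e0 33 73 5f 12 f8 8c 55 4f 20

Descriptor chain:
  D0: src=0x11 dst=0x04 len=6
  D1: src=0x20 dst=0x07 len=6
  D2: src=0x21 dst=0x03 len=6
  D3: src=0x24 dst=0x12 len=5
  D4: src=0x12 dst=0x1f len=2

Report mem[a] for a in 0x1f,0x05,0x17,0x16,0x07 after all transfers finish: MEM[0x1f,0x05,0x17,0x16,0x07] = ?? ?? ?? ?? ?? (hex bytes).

  after D0: wrote 6B at 0x04 = a2fac7d45350
  after D1: wrote 6B at 0x07 = 74f5bc37e8e0
  after D2: wrote 6B at 0x03 = f5bc37e8e033
  after D3: wrote 5B at 0x12 = e8e033735f
  after D4: wrote 2B at 0x1f = e8e0
query mem[0x1f]=0xe8, mem[0x05]=0x37, mem[0x17]=0x0c, mem[0x16]=0x5f, mem[0x07]=0xe0

MEM[0x1f,0x05,0x17,0x16,0x07] = e8 37 0c 5f e0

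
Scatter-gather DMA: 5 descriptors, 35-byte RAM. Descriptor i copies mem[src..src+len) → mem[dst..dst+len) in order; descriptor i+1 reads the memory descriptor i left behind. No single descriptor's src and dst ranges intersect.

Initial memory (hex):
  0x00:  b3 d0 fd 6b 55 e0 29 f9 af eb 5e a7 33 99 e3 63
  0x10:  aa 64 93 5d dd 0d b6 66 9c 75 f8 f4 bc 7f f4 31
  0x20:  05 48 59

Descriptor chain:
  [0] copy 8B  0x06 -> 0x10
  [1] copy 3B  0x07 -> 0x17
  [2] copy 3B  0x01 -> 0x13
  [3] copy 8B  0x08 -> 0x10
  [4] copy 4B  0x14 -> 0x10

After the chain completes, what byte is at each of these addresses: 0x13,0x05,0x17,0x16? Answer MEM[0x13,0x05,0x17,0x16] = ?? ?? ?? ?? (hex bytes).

D0: mem[0x10..0x17] <- [29 f9 af eb 5e a7 33 99]
D1: mem[0x17..0x19] <- [f9 af eb]
D2: mem[0x13..0x15] <- [d0 fd 6b]
D3: mem[0x10..0x17] <- [af eb 5e a7 33 99 e3 63]
D4: mem[0x10..0x13] <- [33 99 e3 63]
query mem[0x13]=0x63, mem[0x05]=0xe0, mem[0x17]=0x63, mem[0x16]=0xe3

MEM[0x13,0x05,0x17,0x16] = 63 e0 63 e3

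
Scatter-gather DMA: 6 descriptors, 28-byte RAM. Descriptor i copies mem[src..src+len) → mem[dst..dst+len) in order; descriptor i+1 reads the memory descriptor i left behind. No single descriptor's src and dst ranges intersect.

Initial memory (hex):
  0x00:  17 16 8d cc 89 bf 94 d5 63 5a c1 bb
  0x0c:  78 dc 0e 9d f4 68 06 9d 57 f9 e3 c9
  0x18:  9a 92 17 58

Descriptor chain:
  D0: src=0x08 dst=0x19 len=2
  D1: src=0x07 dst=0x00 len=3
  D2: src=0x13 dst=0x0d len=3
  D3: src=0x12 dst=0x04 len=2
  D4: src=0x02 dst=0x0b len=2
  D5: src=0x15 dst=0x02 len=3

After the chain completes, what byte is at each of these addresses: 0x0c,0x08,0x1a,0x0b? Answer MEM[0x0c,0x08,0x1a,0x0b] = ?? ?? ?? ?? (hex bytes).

[0] 0x08->0x19 len=2 : 63 5a
[1] 0x07->0x00 len=3 : d5 63 5a
[2] 0x13->0x0d len=3 : 9d 57 f9
[3] 0x12->0x04 len=2 : 06 9d
[4] 0x02->0x0b len=2 : 5a cc
[5] 0x15->0x02 len=3 : f9 e3 c9
query mem[0x0c]=0xcc, mem[0x08]=0x63, mem[0x1a]=0x5a, mem[0x0b]=0x5a

MEM[0x0c,0x08,0x1a,0x0b] = cc 63 5a 5a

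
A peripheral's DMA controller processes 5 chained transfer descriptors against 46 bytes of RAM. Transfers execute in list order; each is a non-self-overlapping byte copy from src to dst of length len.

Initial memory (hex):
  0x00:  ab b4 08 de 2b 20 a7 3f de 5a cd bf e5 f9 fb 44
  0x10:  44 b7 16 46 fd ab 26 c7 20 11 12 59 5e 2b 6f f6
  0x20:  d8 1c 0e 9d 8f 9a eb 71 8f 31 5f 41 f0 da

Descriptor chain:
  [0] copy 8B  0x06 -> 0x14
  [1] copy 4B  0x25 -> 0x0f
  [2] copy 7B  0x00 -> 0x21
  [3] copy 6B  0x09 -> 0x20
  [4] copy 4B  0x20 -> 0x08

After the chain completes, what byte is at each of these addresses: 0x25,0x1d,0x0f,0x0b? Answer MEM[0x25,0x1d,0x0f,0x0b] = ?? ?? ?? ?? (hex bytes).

MEM[0x25,0x1d,0x0f,0x0b] = fb 2b 9a e5

D0: mem[0x14..0x1b] <- [a7 3f de 5a cd bf e5 f9]
D1: mem[0x0f..0x12] <- [9a eb 71 8f]
D2: mem[0x21..0x27] <- [ab b4 08 de 2b 20 a7]
D3: mem[0x20..0x25] <- [5a cd bf e5 f9 fb]
D4: mem[0x08..0x0b] <- [5a cd bf e5]
query mem[0x25]=0xfb, mem[0x1d]=0x2b, mem[0x0f]=0x9a, mem[0x0b]=0xe5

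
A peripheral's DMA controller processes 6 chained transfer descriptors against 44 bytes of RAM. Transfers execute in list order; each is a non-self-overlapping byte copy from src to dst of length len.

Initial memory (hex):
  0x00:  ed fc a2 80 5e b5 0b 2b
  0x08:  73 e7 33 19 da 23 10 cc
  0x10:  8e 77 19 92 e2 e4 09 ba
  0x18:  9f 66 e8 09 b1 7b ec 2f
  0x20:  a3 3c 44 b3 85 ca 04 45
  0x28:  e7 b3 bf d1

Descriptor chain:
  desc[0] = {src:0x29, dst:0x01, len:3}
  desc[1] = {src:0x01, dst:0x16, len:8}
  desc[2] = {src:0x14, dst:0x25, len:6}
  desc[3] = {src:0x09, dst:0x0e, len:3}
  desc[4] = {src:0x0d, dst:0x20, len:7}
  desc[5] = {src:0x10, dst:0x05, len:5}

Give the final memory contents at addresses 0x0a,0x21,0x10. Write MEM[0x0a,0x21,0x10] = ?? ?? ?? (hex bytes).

#0 dst[0x01+3] := {0xb3,0xbf,0xd1}
#1 dst[0x16+8] := {0xb3,0xbf,0xd1,0x5e,0xb5,0x0b,0x2b,0x73}
#2 dst[0x25+6] := {0xe2,0xe4,0xb3,0xbf,0xd1,0x5e}
#3 dst[0x0e+3] := {0xe7,0x33,0x19}
#4 dst[0x20+7] := {0x23,0xe7,0x33,0x19,0x77,0x19,0x92}
#5 dst[0x05+5] := {0x19,0x77,0x19,0x92,0xe2}
query mem[0x0a]=0x33, mem[0x21]=0xe7, mem[0x10]=0x19

MEM[0x0a,0x21,0x10] = 33 e7 19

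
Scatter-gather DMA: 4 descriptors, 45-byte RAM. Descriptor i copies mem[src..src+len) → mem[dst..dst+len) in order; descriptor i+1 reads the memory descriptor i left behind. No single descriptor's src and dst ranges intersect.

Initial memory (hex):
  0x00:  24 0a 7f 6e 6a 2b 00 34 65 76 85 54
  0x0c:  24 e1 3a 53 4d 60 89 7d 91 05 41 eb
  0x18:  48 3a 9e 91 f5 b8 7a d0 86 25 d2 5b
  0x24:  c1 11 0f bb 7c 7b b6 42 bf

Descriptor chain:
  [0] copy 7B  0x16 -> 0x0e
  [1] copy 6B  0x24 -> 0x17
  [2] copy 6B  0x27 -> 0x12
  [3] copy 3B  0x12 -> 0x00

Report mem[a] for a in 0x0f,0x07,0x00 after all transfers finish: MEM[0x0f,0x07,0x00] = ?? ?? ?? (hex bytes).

#0 dst[0x0e+7] := {0x41,0xeb,0x48,0x3a,0x9e,0x91,0xf5}
#1 dst[0x17+6] := {0xc1,0x11,0x0f,0xbb,0x7c,0x7b}
#2 dst[0x12+6] := {0xbb,0x7c,0x7b,0xb6,0x42,0xbf}
#3 dst[0x00+3] := {0xbb,0x7c,0x7b}
query mem[0x0f]=0xeb, mem[0x07]=0x34, mem[0x00]=0xbb

MEM[0x0f,0x07,0x00] = eb 34 bb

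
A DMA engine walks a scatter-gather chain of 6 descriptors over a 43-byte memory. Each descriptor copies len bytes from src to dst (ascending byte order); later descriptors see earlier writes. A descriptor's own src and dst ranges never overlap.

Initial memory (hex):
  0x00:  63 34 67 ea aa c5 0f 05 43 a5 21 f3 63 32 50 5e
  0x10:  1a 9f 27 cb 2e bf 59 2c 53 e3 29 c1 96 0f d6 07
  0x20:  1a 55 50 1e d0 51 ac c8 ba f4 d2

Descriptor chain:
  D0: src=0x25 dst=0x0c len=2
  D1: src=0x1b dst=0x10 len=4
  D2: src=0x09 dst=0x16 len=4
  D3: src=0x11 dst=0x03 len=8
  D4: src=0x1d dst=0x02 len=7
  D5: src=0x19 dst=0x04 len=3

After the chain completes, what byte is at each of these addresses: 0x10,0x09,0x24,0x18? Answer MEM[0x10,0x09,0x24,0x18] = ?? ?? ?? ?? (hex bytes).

  after D0: wrote 2B at 0x0c = 51ac
  after D1: wrote 4B at 0x10 = c1960fd6
  after D2: wrote 4B at 0x16 = a521f351
  after D3: wrote 8B at 0x03 = 960fd62ebfa521f3
  after D4: wrote 7B at 0x02 = 0fd6071a55501e
  after D5: wrote 3B at 0x04 = 5129c1
query mem[0x10]=0xc1, mem[0x09]=0x21, mem[0x24]=0xd0, mem[0x18]=0xf3

MEM[0x10,0x09,0x24,0x18] = c1 21 d0 f3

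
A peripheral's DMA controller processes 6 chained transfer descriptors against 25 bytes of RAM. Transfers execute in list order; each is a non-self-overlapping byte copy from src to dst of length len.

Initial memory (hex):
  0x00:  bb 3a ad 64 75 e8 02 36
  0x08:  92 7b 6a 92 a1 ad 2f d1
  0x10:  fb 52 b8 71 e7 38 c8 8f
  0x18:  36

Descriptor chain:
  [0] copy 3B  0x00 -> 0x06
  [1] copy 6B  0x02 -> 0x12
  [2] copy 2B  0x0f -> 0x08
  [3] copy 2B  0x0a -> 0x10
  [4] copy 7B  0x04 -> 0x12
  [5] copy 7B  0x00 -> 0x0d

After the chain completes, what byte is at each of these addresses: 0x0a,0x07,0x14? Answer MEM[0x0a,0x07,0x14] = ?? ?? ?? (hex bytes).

#0 dst[0x06+3] := {0xbb,0x3a,0xad}
#1 dst[0x12+6] := {0xad,0x64,0x75,0xe8,0xbb,0x3a}
#2 dst[0x08+2] := {0xd1,0xfb}
#3 dst[0x10+2] := {0x6a,0x92}
#4 dst[0x12+7] := {0x75,0xe8,0xbb,0x3a,0xd1,0xfb,0x6a}
#5 dst[0x0d+7] := {0xbb,0x3a,0xad,0x64,0x75,0xe8,0xbb}
query mem[0x0a]=0x6a, mem[0x07]=0x3a, mem[0x14]=0xbb

MEM[0x0a,0x07,0x14] = 6a 3a bb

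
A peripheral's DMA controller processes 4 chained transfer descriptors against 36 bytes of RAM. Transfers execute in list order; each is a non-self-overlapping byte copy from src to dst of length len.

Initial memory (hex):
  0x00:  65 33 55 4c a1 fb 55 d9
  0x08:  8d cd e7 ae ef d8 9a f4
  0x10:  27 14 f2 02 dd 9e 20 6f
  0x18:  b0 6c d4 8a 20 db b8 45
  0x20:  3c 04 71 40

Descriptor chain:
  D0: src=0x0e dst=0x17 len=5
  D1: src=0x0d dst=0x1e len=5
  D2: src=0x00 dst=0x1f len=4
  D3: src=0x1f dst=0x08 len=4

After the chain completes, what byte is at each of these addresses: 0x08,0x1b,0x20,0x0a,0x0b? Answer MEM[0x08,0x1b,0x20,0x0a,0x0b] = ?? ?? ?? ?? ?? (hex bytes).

MEM[0x08,0x1b,0x20,0x0a,0x0b] = 65 f2 33 55 4c

[0] 0x0e->0x17 len=5 : 9a f4 27 14 f2
[1] 0x0d->0x1e len=5 : d8 9a f4 27 14
[2] 0x00->0x1f len=4 : 65 33 55 4c
[3] 0x1f->0x08 len=4 : 65 33 55 4c
query mem[0x08]=0x65, mem[0x1b]=0xf2, mem[0x20]=0x33, mem[0x0a]=0x55, mem[0x0b]=0x4c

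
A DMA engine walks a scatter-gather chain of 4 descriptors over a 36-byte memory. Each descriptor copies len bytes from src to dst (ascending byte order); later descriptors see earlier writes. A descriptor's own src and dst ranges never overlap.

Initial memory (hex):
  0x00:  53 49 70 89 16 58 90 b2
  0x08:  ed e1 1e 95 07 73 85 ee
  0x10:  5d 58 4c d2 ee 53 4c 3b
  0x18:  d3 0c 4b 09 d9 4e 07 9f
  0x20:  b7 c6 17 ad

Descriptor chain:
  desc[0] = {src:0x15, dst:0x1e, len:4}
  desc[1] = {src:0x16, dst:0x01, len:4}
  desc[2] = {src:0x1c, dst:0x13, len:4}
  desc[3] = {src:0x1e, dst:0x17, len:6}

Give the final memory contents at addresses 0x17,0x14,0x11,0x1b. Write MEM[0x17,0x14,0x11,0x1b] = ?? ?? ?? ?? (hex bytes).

[0] 0x15->0x1e len=4 : 53 4c 3b d3
[1] 0x16->0x01 len=4 : 4c 3b d3 0c
[2] 0x1c->0x13 len=4 : d9 4e 53 4c
[3] 0x1e->0x17 len=6 : 53 4c 3b d3 17 ad
query mem[0x17]=0x53, mem[0x14]=0x4e, mem[0x11]=0x58, mem[0x1b]=0x17

MEM[0x17,0x14,0x11,0x1b] = 53 4e 58 17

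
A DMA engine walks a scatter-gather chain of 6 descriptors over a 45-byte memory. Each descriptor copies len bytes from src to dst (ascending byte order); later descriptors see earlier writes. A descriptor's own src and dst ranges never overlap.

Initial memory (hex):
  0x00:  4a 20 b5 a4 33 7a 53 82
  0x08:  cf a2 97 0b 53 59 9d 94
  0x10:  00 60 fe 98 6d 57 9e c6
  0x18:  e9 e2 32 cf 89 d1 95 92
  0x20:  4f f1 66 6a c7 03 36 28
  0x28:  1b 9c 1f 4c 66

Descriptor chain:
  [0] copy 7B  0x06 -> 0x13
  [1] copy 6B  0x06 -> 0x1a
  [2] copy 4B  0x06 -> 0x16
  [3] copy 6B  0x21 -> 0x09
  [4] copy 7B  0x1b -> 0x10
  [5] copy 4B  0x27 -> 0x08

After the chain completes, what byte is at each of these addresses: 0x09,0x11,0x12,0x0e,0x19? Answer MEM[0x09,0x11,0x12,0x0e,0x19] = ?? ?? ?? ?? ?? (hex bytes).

MEM[0x09,0x11,0x12,0x0e,0x19] = 1b cf a2 36 a2

  after D0: wrote 7B at 0x13 = 5382cfa2970b53
  after D1: wrote 6B at 0x1a = 5382cfa2970b
  after D2: wrote 4B at 0x16 = 5382cfa2
  after D3: wrote 6B at 0x09 = f1666ac70336
  after D4: wrote 7B at 0x10 = 82cfa2970b4ff1
  after D5: wrote 4B at 0x08 = 281b9c1f
query mem[0x09]=0x1b, mem[0x11]=0xcf, mem[0x12]=0xa2, mem[0x0e]=0x36, mem[0x19]=0xa2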